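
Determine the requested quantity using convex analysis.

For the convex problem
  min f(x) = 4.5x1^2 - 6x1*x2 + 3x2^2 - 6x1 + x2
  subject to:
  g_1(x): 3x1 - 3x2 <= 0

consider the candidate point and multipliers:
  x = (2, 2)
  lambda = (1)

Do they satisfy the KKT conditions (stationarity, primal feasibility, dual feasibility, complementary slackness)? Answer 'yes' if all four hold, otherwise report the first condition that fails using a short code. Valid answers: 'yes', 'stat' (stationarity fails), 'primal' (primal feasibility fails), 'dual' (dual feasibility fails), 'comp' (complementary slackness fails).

Gradient of f: grad f(x) = Q x + c = (0, 1)
Constraint values g_i(x) = a_i^T x - b_i:
  g_1((2, 2)) = 0
Stationarity residual: grad f(x) + sum_i lambda_i a_i = (3, -2)
  -> stationarity FAILS
Primal feasibility (all g_i <= 0): OK
Dual feasibility (all lambda_i >= 0): OK
Complementary slackness (lambda_i * g_i(x) = 0 for all i): OK

Verdict: the first failing condition is stationarity -> stat.

stat


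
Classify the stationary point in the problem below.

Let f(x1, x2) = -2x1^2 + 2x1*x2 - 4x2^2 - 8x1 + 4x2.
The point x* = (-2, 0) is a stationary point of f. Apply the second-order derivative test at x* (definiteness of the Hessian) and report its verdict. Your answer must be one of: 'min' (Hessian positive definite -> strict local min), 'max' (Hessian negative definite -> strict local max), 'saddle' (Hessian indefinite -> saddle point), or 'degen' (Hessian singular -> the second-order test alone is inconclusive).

Compute the Hessian H = grad^2 f:
  H = [[-4, 2], [2, -8]]
Verify stationarity: grad f(x*) = H x* + g = (0, 0).
Eigenvalues of H: -8.8284, -3.1716.
Both eigenvalues < 0, so H is negative definite -> x* is a strict local max.

max


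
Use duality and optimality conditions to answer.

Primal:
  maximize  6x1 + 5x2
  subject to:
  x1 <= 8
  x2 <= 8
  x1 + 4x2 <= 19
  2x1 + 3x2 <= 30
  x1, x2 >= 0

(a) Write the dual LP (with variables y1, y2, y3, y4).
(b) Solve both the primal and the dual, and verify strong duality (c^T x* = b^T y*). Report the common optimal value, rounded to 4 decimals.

The standard primal-dual pair for 'max c^T x s.t. A x <= b, x >= 0' is:
  Dual:  min b^T y  s.t.  A^T y >= c,  y >= 0.

So the dual LP is:
  minimize  8y1 + 8y2 + 19y3 + 30y4
  subject to:
    y1 + y3 + 2y4 >= 6
    y2 + 4y3 + 3y4 >= 5
    y1, y2, y3, y4 >= 0

Solving the primal: x* = (8, 2.75).
  primal value c^T x* = 61.75.
Solving the dual: y* = (4.75, 0, 1.25, 0).
  dual value b^T y* = 61.75.
Strong duality: c^T x* = b^T y*. Confirmed.

61.75


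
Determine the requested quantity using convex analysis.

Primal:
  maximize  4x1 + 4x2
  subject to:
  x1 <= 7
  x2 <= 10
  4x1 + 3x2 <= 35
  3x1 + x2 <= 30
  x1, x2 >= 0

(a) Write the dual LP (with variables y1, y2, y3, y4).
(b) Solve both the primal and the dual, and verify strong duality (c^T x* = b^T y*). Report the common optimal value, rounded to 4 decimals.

The standard primal-dual pair for 'max c^T x s.t. A x <= b, x >= 0' is:
  Dual:  min b^T y  s.t.  A^T y >= c,  y >= 0.

So the dual LP is:
  minimize  7y1 + 10y2 + 35y3 + 30y4
  subject to:
    y1 + 4y3 + 3y4 >= 4
    y2 + 3y3 + y4 >= 4
    y1, y2, y3, y4 >= 0

Solving the primal: x* = (1.25, 10).
  primal value c^T x* = 45.
Solving the dual: y* = (0, 1, 1, 0).
  dual value b^T y* = 45.
Strong duality: c^T x* = b^T y*. Confirmed.

45


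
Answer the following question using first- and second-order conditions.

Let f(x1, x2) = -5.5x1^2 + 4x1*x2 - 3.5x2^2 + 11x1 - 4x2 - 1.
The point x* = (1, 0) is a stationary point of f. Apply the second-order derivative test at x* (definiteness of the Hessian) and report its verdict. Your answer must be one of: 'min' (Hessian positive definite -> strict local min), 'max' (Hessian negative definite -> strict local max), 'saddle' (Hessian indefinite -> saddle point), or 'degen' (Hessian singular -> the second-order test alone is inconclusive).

Compute the Hessian H = grad^2 f:
  H = [[-11, 4], [4, -7]]
Verify stationarity: grad f(x*) = H x* + g = (0, 0).
Eigenvalues of H: -13.4721, -4.5279.
Both eigenvalues < 0, so H is negative definite -> x* is a strict local max.

max


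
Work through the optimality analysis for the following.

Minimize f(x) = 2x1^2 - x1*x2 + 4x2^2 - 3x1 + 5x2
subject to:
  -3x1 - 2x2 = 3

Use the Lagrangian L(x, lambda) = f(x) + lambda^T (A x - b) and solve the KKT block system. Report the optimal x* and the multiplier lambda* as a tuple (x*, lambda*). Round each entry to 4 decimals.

Form the Lagrangian:
  L(x, lambda) = (1/2) x^T Q x + c^T x + lambda^T (A x - b)
Stationarity (grad_x L = 0): Q x + c + A^T lambda = 0.
Primal feasibility: A x = b.

This gives the KKT block system:
  [ Q   A^T ] [ x     ]   [-c ]
  [ A    0  ] [ lambda ] = [ b ]

Solving the linear system:
  x*      = (-0.36, -0.96)
  lambda* = (-1.16)
  f(x*)   = -0.12

x* = (-0.36, -0.96), lambda* = (-1.16)


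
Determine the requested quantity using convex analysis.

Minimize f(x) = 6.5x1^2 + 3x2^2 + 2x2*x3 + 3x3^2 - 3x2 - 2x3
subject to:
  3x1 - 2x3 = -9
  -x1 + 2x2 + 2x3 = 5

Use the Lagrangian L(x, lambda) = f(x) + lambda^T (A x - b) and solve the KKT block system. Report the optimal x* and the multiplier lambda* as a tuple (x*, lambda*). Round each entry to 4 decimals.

Form the Lagrangian:
  L(x, lambda) = (1/2) x^T Q x + c^T x + lambda^T (A x - b)
Stationarity (grad_x L = 0): Q x + c + A^T lambda = 0.
Primal feasibility: A x = b.

This gives the KKT block system:
  [ Q   A^T ] [ x     ]   [-c ]
  [ A    0  ] [ lambda ] = [ b ]

Solving the linear system:
  x*      = (-1.4151, -0.5849, 2.3774)
  lambda* = (6.4245, 0.8774)
  f(x*)   = 25.217

x* = (-1.4151, -0.5849, 2.3774), lambda* = (6.4245, 0.8774)


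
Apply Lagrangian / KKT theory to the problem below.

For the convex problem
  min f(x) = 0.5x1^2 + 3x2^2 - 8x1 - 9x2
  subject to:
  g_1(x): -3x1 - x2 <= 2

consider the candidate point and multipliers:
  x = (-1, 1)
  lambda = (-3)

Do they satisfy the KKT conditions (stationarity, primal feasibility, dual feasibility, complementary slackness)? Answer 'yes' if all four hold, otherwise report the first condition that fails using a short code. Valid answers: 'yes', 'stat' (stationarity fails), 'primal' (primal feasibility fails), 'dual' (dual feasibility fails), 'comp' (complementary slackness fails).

Gradient of f: grad f(x) = Q x + c = (-9, -3)
Constraint values g_i(x) = a_i^T x - b_i:
  g_1((-1, 1)) = 0
Stationarity residual: grad f(x) + sum_i lambda_i a_i = (0, 0)
  -> stationarity OK
Primal feasibility (all g_i <= 0): OK
Dual feasibility (all lambda_i >= 0): FAILS
Complementary slackness (lambda_i * g_i(x) = 0 for all i): OK

Verdict: the first failing condition is dual_feasibility -> dual.

dual


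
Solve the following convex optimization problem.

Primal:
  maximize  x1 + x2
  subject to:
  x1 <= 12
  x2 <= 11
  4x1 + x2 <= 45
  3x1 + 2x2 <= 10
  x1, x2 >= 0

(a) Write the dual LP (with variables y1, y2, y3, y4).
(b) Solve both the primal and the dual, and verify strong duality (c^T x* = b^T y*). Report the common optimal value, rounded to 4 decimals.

The standard primal-dual pair for 'max c^T x s.t. A x <= b, x >= 0' is:
  Dual:  min b^T y  s.t.  A^T y >= c,  y >= 0.

So the dual LP is:
  minimize  12y1 + 11y2 + 45y3 + 10y4
  subject to:
    y1 + 4y3 + 3y4 >= 1
    y2 + y3 + 2y4 >= 1
    y1, y2, y3, y4 >= 0

Solving the primal: x* = (0, 5).
  primal value c^T x* = 5.
Solving the dual: y* = (0, 0, 0, 0.5).
  dual value b^T y* = 5.
Strong duality: c^T x* = b^T y*. Confirmed.

5


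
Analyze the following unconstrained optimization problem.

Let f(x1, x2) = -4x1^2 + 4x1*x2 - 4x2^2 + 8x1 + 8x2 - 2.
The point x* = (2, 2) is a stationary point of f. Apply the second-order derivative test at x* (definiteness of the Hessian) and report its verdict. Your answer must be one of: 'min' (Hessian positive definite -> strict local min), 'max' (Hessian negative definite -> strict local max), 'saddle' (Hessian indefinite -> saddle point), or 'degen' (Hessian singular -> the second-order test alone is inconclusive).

Compute the Hessian H = grad^2 f:
  H = [[-8, 4], [4, -8]]
Verify stationarity: grad f(x*) = H x* + g = (0, 0).
Eigenvalues of H: -12, -4.
Both eigenvalues < 0, so H is negative definite -> x* is a strict local max.

max


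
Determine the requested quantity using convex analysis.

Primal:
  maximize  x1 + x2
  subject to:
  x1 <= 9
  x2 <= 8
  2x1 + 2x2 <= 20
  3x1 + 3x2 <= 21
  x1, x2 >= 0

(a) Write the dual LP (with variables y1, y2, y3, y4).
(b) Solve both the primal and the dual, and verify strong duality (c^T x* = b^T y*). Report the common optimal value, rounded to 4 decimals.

The standard primal-dual pair for 'max c^T x s.t. A x <= b, x >= 0' is:
  Dual:  min b^T y  s.t.  A^T y >= c,  y >= 0.

So the dual LP is:
  minimize  9y1 + 8y2 + 20y3 + 21y4
  subject to:
    y1 + 2y3 + 3y4 >= 1
    y2 + 2y3 + 3y4 >= 1
    y1, y2, y3, y4 >= 0

Solving the primal: x* = (7, 0).
  primal value c^T x* = 7.
Solving the dual: y* = (0, 0, 0, 0.3333).
  dual value b^T y* = 7.
Strong duality: c^T x* = b^T y*. Confirmed.

7


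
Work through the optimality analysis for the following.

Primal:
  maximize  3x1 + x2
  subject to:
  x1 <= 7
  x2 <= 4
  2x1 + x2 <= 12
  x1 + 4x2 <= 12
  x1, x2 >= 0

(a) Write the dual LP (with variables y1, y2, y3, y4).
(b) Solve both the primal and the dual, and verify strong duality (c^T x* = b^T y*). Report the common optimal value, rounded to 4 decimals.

The standard primal-dual pair for 'max c^T x s.t. A x <= b, x >= 0' is:
  Dual:  min b^T y  s.t.  A^T y >= c,  y >= 0.

So the dual LP is:
  minimize  7y1 + 4y2 + 12y3 + 12y4
  subject to:
    y1 + 2y3 + y4 >= 3
    y2 + y3 + 4y4 >= 1
    y1, y2, y3, y4 >= 0

Solving the primal: x* = (6, 0).
  primal value c^T x* = 18.
Solving the dual: y* = (0, 0, 1.5, 0).
  dual value b^T y* = 18.
Strong duality: c^T x* = b^T y*. Confirmed.

18


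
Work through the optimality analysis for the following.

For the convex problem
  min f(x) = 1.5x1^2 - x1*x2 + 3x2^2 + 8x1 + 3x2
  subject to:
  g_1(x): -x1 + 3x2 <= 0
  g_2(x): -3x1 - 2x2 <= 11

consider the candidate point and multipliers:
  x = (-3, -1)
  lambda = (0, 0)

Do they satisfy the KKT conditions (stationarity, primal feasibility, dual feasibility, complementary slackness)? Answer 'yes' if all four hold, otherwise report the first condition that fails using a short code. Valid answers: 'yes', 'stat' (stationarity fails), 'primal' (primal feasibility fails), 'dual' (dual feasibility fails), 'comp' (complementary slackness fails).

Gradient of f: grad f(x) = Q x + c = (0, 0)
Constraint values g_i(x) = a_i^T x - b_i:
  g_1((-3, -1)) = 0
  g_2((-3, -1)) = 0
Stationarity residual: grad f(x) + sum_i lambda_i a_i = (0, 0)
  -> stationarity OK
Primal feasibility (all g_i <= 0): OK
Dual feasibility (all lambda_i >= 0): OK
Complementary slackness (lambda_i * g_i(x) = 0 for all i): OK

Verdict: yes, KKT holds.

yes


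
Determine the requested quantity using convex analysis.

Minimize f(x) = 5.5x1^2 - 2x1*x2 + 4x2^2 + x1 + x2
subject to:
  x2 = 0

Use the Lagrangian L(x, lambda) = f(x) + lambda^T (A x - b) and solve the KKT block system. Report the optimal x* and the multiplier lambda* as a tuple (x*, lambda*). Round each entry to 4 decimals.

Form the Lagrangian:
  L(x, lambda) = (1/2) x^T Q x + c^T x + lambda^T (A x - b)
Stationarity (grad_x L = 0): Q x + c + A^T lambda = 0.
Primal feasibility: A x = b.

This gives the KKT block system:
  [ Q   A^T ] [ x     ]   [-c ]
  [ A    0  ] [ lambda ] = [ b ]

Solving the linear system:
  x*      = (-0.0909, 0)
  lambda* = (-1.1818)
  f(x*)   = -0.0455

x* = (-0.0909, 0), lambda* = (-1.1818)


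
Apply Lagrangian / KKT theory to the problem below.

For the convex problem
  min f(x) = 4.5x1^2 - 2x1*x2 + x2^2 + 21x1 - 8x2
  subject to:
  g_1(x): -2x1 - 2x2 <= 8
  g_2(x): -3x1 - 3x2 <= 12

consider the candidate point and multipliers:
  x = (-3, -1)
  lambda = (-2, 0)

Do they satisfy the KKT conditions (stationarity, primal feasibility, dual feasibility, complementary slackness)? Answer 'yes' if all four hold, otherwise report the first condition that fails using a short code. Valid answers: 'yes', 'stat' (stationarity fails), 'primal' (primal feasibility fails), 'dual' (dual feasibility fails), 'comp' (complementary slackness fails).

Gradient of f: grad f(x) = Q x + c = (-4, -4)
Constraint values g_i(x) = a_i^T x - b_i:
  g_1((-3, -1)) = 0
  g_2((-3, -1)) = 0
Stationarity residual: grad f(x) + sum_i lambda_i a_i = (0, 0)
  -> stationarity OK
Primal feasibility (all g_i <= 0): OK
Dual feasibility (all lambda_i >= 0): FAILS
Complementary slackness (lambda_i * g_i(x) = 0 for all i): OK

Verdict: the first failing condition is dual_feasibility -> dual.

dual


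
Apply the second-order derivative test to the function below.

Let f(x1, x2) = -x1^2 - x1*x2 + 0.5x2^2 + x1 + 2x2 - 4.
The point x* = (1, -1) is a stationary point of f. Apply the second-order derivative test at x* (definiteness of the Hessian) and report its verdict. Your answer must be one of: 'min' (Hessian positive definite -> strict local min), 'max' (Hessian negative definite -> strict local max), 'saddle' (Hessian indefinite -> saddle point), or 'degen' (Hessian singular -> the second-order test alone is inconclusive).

Compute the Hessian H = grad^2 f:
  H = [[-2, -1], [-1, 1]]
Verify stationarity: grad f(x*) = H x* + g = (0, 0).
Eigenvalues of H: -2.3028, 1.3028.
Eigenvalues have mixed signs, so H is indefinite -> x* is a saddle point.

saddle


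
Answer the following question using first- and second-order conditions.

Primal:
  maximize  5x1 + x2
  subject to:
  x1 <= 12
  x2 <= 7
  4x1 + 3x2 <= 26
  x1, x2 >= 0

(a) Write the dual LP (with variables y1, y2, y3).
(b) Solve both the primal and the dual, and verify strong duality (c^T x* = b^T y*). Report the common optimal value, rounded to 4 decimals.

The standard primal-dual pair for 'max c^T x s.t. A x <= b, x >= 0' is:
  Dual:  min b^T y  s.t.  A^T y >= c,  y >= 0.

So the dual LP is:
  minimize  12y1 + 7y2 + 26y3
  subject to:
    y1 + 4y3 >= 5
    y2 + 3y3 >= 1
    y1, y2, y3 >= 0

Solving the primal: x* = (6.5, 0).
  primal value c^T x* = 32.5.
Solving the dual: y* = (0, 0, 1.25).
  dual value b^T y* = 32.5.
Strong duality: c^T x* = b^T y*. Confirmed.

32.5


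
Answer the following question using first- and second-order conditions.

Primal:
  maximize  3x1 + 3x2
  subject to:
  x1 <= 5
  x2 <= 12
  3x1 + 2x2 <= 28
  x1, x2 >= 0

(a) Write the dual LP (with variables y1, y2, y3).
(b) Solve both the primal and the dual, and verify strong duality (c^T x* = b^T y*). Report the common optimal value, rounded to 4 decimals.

The standard primal-dual pair for 'max c^T x s.t. A x <= b, x >= 0' is:
  Dual:  min b^T y  s.t.  A^T y >= c,  y >= 0.

So the dual LP is:
  minimize  5y1 + 12y2 + 28y3
  subject to:
    y1 + 3y3 >= 3
    y2 + 2y3 >= 3
    y1, y2, y3 >= 0

Solving the primal: x* = (1.3333, 12).
  primal value c^T x* = 40.
Solving the dual: y* = (0, 1, 1).
  dual value b^T y* = 40.
Strong duality: c^T x* = b^T y*. Confirmed.

40


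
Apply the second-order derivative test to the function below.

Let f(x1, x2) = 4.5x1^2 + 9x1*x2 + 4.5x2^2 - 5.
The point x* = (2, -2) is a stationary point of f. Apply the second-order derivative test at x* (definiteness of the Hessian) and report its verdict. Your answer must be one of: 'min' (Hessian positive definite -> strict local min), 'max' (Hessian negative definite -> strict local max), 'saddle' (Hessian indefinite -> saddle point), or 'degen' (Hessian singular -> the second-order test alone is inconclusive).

Compute the Hessian H = grad^2 f:
  H = [[9, 9], [9, 9]]
Verify stationarity: grad f(x*) = H x* + g = (0, 0).
Eigenvalues of H: 0, 18.
H has a zero eigenvalue (singular; positive semidefinite but not definite), so H is neither positive definite, negative definite, nor indefinite. The second-order test alone is inconclusive -> degen.
(Indeed, f is constant along the null direction of H through x*, so x* is not a strict local extremum.)

degen


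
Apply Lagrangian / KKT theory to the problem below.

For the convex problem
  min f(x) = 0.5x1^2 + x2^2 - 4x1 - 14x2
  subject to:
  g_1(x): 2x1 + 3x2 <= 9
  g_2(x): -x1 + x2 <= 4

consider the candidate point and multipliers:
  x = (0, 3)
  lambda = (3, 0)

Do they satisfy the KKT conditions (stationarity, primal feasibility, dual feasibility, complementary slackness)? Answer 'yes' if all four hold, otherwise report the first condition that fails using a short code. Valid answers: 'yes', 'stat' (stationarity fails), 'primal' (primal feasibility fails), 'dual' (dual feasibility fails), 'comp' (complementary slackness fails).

Gradient of f: grad f(x) = Q x + c = (-4, -8)
Constraint values g_i(x) = a_i^T x - b_i:
  g_1((0, 3)) = 0
  g_2((0, 3)) = -1
Stationarity residual: grad f(x) + sum_i lambda_i a_i = (2, 1)
  -> stationarity FAILS
Primal feasibility (all g_i <= 0): OK
Dual feasibility (all lambda_i >= 0): OK
Complementary slackness (lambda_i * g_i(x) = 0 for all i): OK

Verdict: the first failing condition is stationarity -> stat.

stat


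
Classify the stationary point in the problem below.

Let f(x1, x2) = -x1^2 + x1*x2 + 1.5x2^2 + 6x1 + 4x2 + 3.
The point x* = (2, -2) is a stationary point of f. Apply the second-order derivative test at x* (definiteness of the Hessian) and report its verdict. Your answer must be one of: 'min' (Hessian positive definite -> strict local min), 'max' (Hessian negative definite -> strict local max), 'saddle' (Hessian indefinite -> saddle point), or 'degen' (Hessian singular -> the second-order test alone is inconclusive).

Compute the Hessian H = grad^2 f:
  H = [[-2, 1], [1, 3]]
Verify stationarity: grad f(x*) = H x* + g = (0, 0).
Eigenvalues of H: -2.1926, 3.1926.
Eigenvalues have mixed signs, so H is indefinite -> x* is a saddle point.

saddle


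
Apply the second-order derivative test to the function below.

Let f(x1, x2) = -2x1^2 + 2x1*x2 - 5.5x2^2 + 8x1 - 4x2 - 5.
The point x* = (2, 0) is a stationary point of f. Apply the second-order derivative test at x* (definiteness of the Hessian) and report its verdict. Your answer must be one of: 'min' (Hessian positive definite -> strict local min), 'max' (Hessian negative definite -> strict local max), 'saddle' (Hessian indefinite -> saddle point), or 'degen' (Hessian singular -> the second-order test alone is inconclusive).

Compute the Hessian H = grad^2 f:
  H = [[-4, 2], [2, -11]]
Verify stationarity: grad f(x*) = H x* + g = (0, 0).
Eigenvalues of H: -11.5311, -3.4689.
Both eigenvalues < 0, so H is negative definite -> x* is a strict local max.

max


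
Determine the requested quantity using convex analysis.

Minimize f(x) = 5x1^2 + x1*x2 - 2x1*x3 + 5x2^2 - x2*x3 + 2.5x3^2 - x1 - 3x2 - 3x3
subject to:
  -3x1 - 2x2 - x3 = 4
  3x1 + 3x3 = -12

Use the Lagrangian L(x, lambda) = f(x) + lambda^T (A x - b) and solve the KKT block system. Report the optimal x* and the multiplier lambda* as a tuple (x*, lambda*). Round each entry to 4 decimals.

Form the Lagrangian:
  L(x, lambda) = (1/2) x^T Q x + c^T x + lambda^T (A x - b)
Stationarity (grad_x L = 0): Q x + c + A^T lambda = 0.
Primal feasibility: A x = b.

This gives the KKT block system:
  [ Q   A^T ] [ x     ]   [-c ]
  [ A    0  ] [ lambda ] = [ b ]

Solving the linear system:
  x*      = (-1.16, 1.16, -2.84)
  lambda* = (5.14, 7.06)
  f(x*)   = 35.18

x* = (-1.16, 1.16, -2.84), lambda* = (5.14, 7.06)


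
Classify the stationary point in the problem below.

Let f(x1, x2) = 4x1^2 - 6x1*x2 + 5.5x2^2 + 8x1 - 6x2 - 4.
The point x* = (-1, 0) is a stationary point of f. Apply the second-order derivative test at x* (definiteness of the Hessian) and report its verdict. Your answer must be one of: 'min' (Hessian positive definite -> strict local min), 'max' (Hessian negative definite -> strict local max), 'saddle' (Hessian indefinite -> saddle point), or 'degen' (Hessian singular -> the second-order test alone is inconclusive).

Compute the Hessian H = grad^2 f:
  H = [[8, -6], [-6, 11]]
Verify stationarity: grad f(x*) = H x* + g = (0, 0).
Eigenvalues of H: 3.3153, 15.6847.
Both eigenvalues > 0, so H is positive definite -> x* is a strict local min.

min


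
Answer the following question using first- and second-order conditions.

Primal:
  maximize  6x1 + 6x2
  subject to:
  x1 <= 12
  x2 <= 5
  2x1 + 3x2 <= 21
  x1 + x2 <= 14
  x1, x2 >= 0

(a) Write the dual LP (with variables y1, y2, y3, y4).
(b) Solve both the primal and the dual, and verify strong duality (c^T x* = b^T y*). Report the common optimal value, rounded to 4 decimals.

The standard primal-dual pair for 'max c^T x s.t. A x <= b, x >= 0' is:
  Dual:  min b^T y  s.t.  A^T y >= c,  y >= 0.

So the dual LP is:
  minimize  12y1 + 5y2 + 21y3 + 14y4
  subject to:
    y1 + 2y3 + y4 >= 6
    y2 + 3y3 + y4 >= 6
    y1, y2, y3, y4 >= 0

Solving the primal: x* = (10.5, 0).
  primal value c^T x* = 63.
Solving the dual: y* = (0, 0, 3, 0).
  dual value b^T y* = 63.
Strong duality: c^T x* = b^T y*. Confirmed.

63


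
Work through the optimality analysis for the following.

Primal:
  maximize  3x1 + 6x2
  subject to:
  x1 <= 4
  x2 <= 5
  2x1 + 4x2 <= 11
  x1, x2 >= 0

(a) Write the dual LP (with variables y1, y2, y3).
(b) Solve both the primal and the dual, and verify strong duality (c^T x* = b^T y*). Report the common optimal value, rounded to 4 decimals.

The standard primal-dual pair for 'max c^T x s.t. A x <= b, x >= 0' is:
  Dual:  min b^T y  s.t.  A^T y >= c,  y >= 0.

So the dual LP is:
  minimize  4y1 + 5y2 + 11y3
  subject to:
    y1 + 2y3 >= 3
    y2 + 4y3 >= 6
    y1, y2, y3 >= 0

Solving the primal: x* = (0, 2.75).
  primal value c^T x* = 16.5.
Solving the dual: y* = (0, 0, 1.5).
  dual value b^T y* = 16.5.
Strong duality: c^T x* = b^T y*. Confirmed.

16.5


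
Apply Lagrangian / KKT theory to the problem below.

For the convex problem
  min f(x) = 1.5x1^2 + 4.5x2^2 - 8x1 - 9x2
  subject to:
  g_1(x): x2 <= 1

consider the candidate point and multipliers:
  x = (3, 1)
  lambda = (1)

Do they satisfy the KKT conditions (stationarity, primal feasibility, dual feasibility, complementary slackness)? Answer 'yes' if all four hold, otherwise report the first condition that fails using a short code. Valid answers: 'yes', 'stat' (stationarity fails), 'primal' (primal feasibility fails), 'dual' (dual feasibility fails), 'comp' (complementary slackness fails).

Gradient of f: grad f(x) = Q x + c = (1, 0)
Constraint values g_i(x) = a_i^T x - b_i:
  g_1((3, 1)) = 0
Stationarity residual: grad f(x) + sum_i lambda_i a_i = (1, 1)
  -> stationarity FAILS
Primal feasibility (all g_i <= 0): OK
Dual feasibility (all lambda_i >= 0): OK
Complementary slackness (lambda_i * g_i(x) = 0 for all i): OK

Verdict: the first failing condition is stationarity -> stat.

stat


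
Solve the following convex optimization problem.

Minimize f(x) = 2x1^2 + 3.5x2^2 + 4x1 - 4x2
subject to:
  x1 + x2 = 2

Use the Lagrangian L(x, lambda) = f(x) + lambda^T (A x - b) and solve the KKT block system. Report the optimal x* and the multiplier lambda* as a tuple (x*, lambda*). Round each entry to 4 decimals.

Form the Lagrangian:
  L(x, lambda) = (1/2) x^T Q x + c^T x + lambda^T (A x - b)
Stationarity (grad_x L = 0): Q x + c + A^T lambda = 0.
Primal feasibility: A x = b.

This gives the KKT block system:
  [ Q   A^T ] [ x     ]   [-c ]
  [ A    0  ] [ lambda ] = [ b ]

Solving the linear system:
  x*      = (0.5455, 1.4545)
  lambda* = (-6.1818)
  f(x*)   = 4.3636

x* = (0.5455, 1.4545), lambda* = (-6.1818)


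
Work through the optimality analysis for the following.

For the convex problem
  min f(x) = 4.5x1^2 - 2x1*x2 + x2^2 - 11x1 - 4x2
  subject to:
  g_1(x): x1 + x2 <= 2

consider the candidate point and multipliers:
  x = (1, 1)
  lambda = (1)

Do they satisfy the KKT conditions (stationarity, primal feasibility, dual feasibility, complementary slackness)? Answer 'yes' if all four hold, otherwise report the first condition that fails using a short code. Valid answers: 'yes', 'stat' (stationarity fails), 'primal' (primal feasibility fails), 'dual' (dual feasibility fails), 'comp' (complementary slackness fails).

Gradient of f: grad f(x) = Q x + c = (-4, -4)
Constraint values g_i(x) = a_i^T x - b_i:
  g_1((1, 1)) = 0
Stationarity residual: grad f(x) + sum_i lambda_i a_i = (-3, -3)
  -> stationarity FAILS
Primal feasibility (all g_i <= 0): OK
Dual feasibility (all lambda_i >= 0): OK
Complementary slackness (lambda_i * g_i(x) = 0 for all i): OK

Verdict: the first failing condition is stationarity -> stat.

stat


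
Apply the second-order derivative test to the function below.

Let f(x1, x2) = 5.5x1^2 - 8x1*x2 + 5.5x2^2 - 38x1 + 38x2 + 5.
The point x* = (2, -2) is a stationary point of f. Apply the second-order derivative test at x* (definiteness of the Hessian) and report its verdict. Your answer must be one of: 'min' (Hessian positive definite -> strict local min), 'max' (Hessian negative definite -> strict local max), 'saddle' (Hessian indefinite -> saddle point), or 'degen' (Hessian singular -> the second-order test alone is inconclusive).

Compute the Hessian H = grad^2 f:
  H = [[11, -8], [-8, 11]]
Verify stationarity: grad f(x*) = H x* + g = (0, 0).
Eigenvalues of H: 3, 19.
Both eigenvalues > 0, so H is positive definite -> x* is a strict local min.

min


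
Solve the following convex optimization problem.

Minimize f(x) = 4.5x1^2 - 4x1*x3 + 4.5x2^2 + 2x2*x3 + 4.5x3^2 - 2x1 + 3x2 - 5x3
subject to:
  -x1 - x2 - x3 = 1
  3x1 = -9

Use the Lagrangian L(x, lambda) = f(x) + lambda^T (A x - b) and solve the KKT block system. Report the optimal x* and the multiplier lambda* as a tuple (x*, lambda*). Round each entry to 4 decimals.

Form the Lagrangian:
  L(x, lambda) = (1/2) x^T Q x + c^T x + lambda^T (A x - b)
Stationarity (grad_x L = 0): Q x + c + A^T lambda = 0.
Primal feasibility: A x = b.

This gives the KKT block system:
  [ Q   A^T ] [ x     ]   [-c ]
  [ A    0  ] [ lambda ] = [ b ]

Solving the linear system:
  x*      = (-3, 1.2857, 0.7143)
  lambda* = (16, 15.9524)
  f(x*)   = 66.9286

x* = (-3, 1.2857, 0.7143), lambda* = (16, 15.9524)


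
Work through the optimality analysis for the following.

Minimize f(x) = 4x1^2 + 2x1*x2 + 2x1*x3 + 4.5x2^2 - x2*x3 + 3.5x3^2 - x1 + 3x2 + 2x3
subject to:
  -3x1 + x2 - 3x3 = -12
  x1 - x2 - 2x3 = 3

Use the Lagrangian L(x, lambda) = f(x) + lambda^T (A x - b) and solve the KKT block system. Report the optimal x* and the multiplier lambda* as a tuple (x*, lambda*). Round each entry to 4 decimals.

Form the Lagrangian:
  L(x, lambda) = (1/2) x^T Q x + c^T x + lambda^T (A x - b)
Stationarity (grad_x L = 0): Q x + c + A^T lambda = 0.
Primal feasibility: A x = b.

This gives the KKT block system:
  [ Q   A^T ] [ x     ]   [-c ]
  [ A    0  ] [ lambda ] = [ b ]

Solving the linear system:
  x*      = (2.7326, -1.6814, 0.707)
  lambda* = (5.7688, -1.6055)
  f(x*)   = 33.8394

x* = (2.7326, -1.6814, 0.707), lambda* = (5.7688, -1.6055)


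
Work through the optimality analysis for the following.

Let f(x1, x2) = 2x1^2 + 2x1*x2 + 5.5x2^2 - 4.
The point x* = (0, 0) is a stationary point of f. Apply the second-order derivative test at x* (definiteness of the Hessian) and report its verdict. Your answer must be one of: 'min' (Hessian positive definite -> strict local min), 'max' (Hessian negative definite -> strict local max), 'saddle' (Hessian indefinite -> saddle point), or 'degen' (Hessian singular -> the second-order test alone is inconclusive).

Compute the Hessian H = grad^2 f:
  H = [[4, 2], [2, 11]]
Verify stationarity: grad f(x*) = H x* + g = (0, 0).
Eigenvalues of H: 3.4689, 11.5311.
Both eigenvalues > 0, so H is positive definite -> x* is a strict local min.

min


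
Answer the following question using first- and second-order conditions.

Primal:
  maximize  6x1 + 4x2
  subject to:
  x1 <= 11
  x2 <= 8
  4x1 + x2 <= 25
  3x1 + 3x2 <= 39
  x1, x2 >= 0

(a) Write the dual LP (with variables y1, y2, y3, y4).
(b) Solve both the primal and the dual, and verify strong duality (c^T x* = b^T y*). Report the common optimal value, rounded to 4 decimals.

The standard primal-dual pair for 'max c^T x s.t. A x <= b, x >= 0' is:
  Dual:  min b^T y  s.t.  A^T y >= c,  y >= 0.

So the dual LP is:
  minimize  11y1 + 8y2 + 25y3 + 39y4
  subject to:
    y1 + 4y3 + 3y4 >= 6
    y2 + y3 + 3y4 >= 4
    y1, y2, y3, y4 >= 0

Solving the primal: x* = (4.25, 8).
  primal value c^T x* = 57.5.
Solving the dual: y* = (0, 2.5, 1.5, 0).
  dual value b^T y* = 57.5.
Strong duality: c^T x* = b^T y*. Confirmed.

57.5


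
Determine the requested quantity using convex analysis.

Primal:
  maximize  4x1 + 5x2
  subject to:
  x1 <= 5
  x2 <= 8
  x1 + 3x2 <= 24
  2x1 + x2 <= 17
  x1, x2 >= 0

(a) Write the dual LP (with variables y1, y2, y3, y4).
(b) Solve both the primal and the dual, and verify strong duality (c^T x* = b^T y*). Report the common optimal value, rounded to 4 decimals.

The standard primal-dual pair for 'max c^T x s.t. A x <= b, x >= 0' is:
  Dual:  min b^T y  s.t.  A^T y >= c,  y >= 0.

So the dual LP is:
  minimize  5y1 + 8y2 + 24y3 + 17y4
  subject to:
    y1 + y3 + 2y4 >= 4
    y2 + 3y3 + y4 >= 5
    y1, y2, y3, y4 >= 0

Solving the primal: x* = (5, 6.3333).
  primal value c^T x* = 51.6667.
Solving the dual: y* = (2.3333, 0, 1.6667, 0).
  dual value b^T y* = 51.6667.
Strong duality: c^T x* = b^T y*. Confirmed.

51.6667


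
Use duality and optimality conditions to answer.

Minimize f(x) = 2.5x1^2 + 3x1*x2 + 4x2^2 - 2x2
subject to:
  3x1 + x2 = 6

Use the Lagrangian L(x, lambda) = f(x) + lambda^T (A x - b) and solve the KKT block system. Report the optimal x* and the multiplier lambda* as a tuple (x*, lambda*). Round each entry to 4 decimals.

Form the Lagrangian:
  L(x, lambda) = (1/2) x^T Q x + c^T x + lambda^T (A x - b)
Stationarity (grad_x L = 0): Q x + c + A^T lambda = 0.
Primal feasibility: A x = b.

This gives the KKT block system:
  [ Q   A^T ] [ x     ]   [-c ]
  [ A    0  ] [ lambda ] = [ b ]

Solving the linear system:
  x*      = (2.0339, -0.1017)
  lambda* = (-3.2881)
  f(x*)   = 9.9661

x* = (2.0339, -0.1017), lambda* = (-3.2881)


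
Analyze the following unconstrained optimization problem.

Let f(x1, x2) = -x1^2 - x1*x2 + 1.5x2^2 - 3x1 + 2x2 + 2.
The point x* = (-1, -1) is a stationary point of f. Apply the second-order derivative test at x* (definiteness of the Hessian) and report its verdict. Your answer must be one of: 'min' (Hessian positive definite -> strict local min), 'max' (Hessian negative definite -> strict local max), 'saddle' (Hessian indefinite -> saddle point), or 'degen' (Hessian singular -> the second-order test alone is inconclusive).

Compute the Hessian H = grad^2 f:
  H = [[-2, -1], [-1, 3]]
Verify stationarity: grad f(x*) = H x* + g = (0, 0).
Eigenvalues of H: -2.1926, 3.1926.
Eigenvalues have mixed signs, so H is indefinite -> x* is a saddle point.

saddle


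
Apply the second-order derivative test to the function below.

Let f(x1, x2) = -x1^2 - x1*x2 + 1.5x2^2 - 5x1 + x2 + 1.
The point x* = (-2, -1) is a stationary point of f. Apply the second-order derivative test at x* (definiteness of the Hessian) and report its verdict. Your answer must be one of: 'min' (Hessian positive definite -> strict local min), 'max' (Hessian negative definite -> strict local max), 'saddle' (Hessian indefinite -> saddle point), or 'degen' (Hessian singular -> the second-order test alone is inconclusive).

Compute the Hessian H = grad^2 f:
  H = [[-2, -1], [-1, 3]]
Verify stationarity: grad f(x*) = H x* + g = (0, 0).
Eigenvalues of H: -2.1926, 3.1926.
Eigenvalues have mixed signs, so H is indefinite -> x* is a saddle point.

saddle


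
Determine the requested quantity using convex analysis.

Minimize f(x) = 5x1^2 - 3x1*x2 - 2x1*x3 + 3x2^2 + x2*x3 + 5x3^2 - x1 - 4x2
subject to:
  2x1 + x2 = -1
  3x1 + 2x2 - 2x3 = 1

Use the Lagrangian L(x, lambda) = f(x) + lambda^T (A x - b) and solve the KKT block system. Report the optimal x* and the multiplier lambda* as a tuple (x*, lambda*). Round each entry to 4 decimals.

Form the Lagrangian:
  L(x, lambda) = (1/2) x^T Q x + c^T x + lambda^T (A x - b)
Stationarity (grad_x L = 0): Q x + c + A^T lambda = 0.
Primal feasibility: A x = b.

This gives the KKT block system:
  [ Q   A^T ] [ x     ]   [-c ]
  [ A    0  ] [ lambda ] = [ b ]

Solving the linear system:
  x*      = (-0.6857, 0.3714, -1.1571)
  lambda* = (10.7, -4.9143)
  f(x*)   = 7.4071

x* = (-0.6857, 0.3714, -1.1571), lambda* = (10.7, -4.9143)


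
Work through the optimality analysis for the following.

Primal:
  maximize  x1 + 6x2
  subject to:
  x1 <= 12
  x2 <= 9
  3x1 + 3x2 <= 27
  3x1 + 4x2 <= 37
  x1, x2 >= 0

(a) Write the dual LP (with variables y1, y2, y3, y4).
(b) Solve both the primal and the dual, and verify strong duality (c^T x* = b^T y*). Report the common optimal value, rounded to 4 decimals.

The standard primal-dual pair for 'max c^T x s.t. A x <= b, x >= 0' is:
  Dual:  min b^T y  s.t.  A^T y >= c,  y >= 0.

So the dual LP is:
  minimize  12y1 + 9y2 + 27y3 + 37y4
  subject to:
    y1 + 3y3 + 3y4 >= 1
    y2 + 3y3 + 4y4 >= 6
    y1, y2, y3, y4 >= 0

Solving the primal: x* = (0, 9).
  primal value c^T x* = 54.
Solving the dual: y* = (0, 5, 0.3333, 0).
  dual value b^T y* = 54.
Strong duality: c^T x* = b^T y*. Confirmed.

54


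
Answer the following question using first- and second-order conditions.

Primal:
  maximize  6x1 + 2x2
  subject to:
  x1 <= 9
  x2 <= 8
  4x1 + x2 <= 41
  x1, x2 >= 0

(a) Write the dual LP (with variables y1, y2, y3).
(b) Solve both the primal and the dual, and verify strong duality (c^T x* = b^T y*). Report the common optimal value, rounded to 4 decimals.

The standard primal-dual pair for 'max c^T x s.t. A x <= b, x >= 0' is:
  Dual:  min b^T y  s.t.  A^T y >= c,  y >= 0.

So the dual LP is:
  minimize  9y1 + 8y2 + 41y3
  subject to:
    y1 + 4y3 >= 6
    y2 + y3 >= 2
    y1, y2, y3 >= 0

Solving the primal: x* = (8.25, 8).
  primal value c^T x* = 65.5.
Solving the dual: y* = (0, 0.5, 1.5).
  dual value b^T y* = 65.5.
Strong duality: c^T x* = b^T y*. Confirmed.

65.5


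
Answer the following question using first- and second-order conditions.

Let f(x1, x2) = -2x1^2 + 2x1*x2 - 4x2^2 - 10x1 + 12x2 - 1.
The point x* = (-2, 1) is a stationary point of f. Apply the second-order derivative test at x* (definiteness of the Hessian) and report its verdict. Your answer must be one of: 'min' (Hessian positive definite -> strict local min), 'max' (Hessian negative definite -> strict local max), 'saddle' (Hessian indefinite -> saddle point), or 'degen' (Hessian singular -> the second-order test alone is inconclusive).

Compute the Hessian H = grad^2 f:
  H = [[-4, 2], [2, -8]]
Verify stationarity: grad f(x*) = H x* + g = (0, 0).
Eigenvalues of H: -8.8284, -3.1716.
Both eigenvalues < 0, so H is negative definite -> x* is a strict local max.

max


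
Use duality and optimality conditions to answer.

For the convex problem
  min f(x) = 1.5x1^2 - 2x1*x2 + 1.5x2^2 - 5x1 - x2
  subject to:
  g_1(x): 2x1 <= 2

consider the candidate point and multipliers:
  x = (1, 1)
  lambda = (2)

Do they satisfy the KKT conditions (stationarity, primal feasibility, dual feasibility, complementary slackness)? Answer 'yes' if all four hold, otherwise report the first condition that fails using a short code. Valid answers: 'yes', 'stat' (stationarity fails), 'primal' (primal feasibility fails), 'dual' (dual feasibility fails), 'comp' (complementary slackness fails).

Gradient of f: grad f(x) = Q x + c = (-4, 0)
Constraint values g_i(x) = a_i^T x - b_i:
  g_1((1, 1)) = 0
Stationarity residual: grad f(x) + sum_i lambda_i a_i = (0, 0)
  -> stationarity OK
Primal feasibility (all g_i <= 0): OK
Dual feasibility (all lambda_i >= 0): OK
Complementary slackness (lambda_i * g_i(x) = 0 for all i): OK

Verdict: yes, KKT holds.

yes


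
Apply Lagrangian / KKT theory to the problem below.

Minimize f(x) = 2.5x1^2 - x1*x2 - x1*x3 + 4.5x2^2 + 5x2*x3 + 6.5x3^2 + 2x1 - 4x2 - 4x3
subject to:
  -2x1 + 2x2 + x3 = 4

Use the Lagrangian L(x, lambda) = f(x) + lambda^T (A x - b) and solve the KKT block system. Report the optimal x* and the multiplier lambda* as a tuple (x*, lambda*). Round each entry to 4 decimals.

Form the Lagrangian:
  L(x, lambda) = (1/2) x^T Q x + c^T x + lambda^T (A x - b)
Stationarity (grad_x L = 0): Q x + c + A^T lambda = 0.
Primal feasibility: A x = b.

This gives the KKT block system:
  [ Q   A^T ] [ x     ]   [-c ]
  [ A    0  ] [ lambda ] = [ b ]

Solving the linear system:
  x*      = (-1.1667, 0.7846, 0.0976)
  lambda* = (-2.3577)
  f(x*)   = 1.7846

x* = (-1.1667, 0.7846, 0.0976), lambda* = (-2.3577)


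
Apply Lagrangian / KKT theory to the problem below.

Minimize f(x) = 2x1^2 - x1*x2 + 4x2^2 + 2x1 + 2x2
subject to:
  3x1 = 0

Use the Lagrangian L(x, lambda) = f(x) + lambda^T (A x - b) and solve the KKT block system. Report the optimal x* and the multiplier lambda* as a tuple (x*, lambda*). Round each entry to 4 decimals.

Form the Lagrangian:
  L(x, lambda) = (1/2) x^T Q x + c^T x + lambda^T (A x - b)
Stationarity (grad_x L = 0): Q x + c + A^T lambda = 0.
Primal feasibility: A x = b.

This gives the KKT block system:
  [ Q   A^T ] [ x     ]   [-c ]
  [ A    0  ] [ lambda ] = [ b ]

Solving the linear system:
  x*      = (0, -0.25)
  lambda* = (-0.75)
  f(x*)   = -0.25

x* = (0, -0.25), lambda* = (-0.75)


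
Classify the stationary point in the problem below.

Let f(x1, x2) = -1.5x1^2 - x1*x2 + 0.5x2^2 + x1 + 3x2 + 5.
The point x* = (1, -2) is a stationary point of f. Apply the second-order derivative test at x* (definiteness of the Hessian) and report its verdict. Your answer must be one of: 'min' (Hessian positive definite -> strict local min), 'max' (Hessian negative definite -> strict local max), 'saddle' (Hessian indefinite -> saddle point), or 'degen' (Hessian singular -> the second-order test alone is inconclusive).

Compute the Hessian H = grad^2 f:
  H = [[-3, -1], [-1, 1]]
Verify stationarity: grad f(x*) = H x* + g = (0, 0).
Eigenvalues of H: -3.2361, 1.2361.
Eigenvalues have mixed signs, so H is indefinite -> x* is a saddle point.

saddle


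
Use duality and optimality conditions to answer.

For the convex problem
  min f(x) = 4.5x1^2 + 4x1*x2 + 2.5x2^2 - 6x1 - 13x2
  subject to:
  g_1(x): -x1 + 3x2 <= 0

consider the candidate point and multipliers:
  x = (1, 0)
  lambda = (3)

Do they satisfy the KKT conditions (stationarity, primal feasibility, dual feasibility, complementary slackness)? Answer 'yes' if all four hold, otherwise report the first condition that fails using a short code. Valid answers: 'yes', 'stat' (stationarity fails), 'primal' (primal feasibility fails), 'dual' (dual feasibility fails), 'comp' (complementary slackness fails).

Gradient of f: grad f(x) = Q x + c = (3, -9)
Constraint values g_i(x) = a_i^T x - b_i:
  g_1((1, 0)) = -1
Stationarity residual: grad f(x) + sum_i lambda_i a_i = (0, 0)
  -> stationarity OK
Primal feasibility (all g_i <= 0): OK
Dual feasibility (all lambda_i >= 0): OK
Complementary slackness (lambda_i * g_i(x) = 0 for all i): FAILS

Verdict: the first failing condition is complementary_slackness -> comp.

comp


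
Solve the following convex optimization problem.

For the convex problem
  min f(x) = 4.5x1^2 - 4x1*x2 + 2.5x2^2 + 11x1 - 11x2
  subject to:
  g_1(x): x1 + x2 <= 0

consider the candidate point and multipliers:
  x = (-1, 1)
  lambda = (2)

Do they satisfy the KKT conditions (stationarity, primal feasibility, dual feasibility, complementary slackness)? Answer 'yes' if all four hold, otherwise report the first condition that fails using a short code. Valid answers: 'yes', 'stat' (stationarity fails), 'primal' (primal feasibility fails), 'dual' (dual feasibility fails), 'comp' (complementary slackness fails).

Gradient of f: grad f(x) = Q x + c = (-2, -2)
Constraint values g_i(x) = a_i^T x - b_i:
  g_1((-1, 1)) = 0
Stationarity residual: grad f(x) + sum_i lambda_i a_i = (0, 0)
  -> stationarity OK
Primal feasibility (all g_i <= 0): OK
Dual feasibility (all lambda_i >= 0): OK
Complementary slackness (lambda_i * g_i(x) = 0 for all i): OK

Verdict: yes, KKT holds.

yes


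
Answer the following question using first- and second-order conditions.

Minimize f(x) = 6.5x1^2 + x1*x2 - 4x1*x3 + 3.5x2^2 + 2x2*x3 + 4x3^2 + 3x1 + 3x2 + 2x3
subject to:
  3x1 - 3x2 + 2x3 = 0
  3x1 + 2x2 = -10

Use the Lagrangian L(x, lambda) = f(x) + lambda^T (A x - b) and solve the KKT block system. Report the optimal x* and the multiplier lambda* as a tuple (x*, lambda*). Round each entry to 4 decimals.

Form the Lagrangian:
  L(x, lambda) = (1/2) x^T Q x + c^T x + lambda^T (A x - b)
Stationarity (grad_x L = 0): Q x + c + A^T lambda = 0.
Primal feasibility: A x = b.

This gives the KKT block system:
  [ Q   A^T ] [ x     ]   [-c ]
  [ A    0  ] [ lambda ] = [ b ]

Solving the linear system:
  x*      = (-1.8532, -2.2202, -0.5505)
  lambda* = (-0.2844, 7.3211)
  f(x*)   = 29.945

x* = (-1.8532, -2.2202, -0.5505), lambda* = (-0.2844, 7.3211)
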